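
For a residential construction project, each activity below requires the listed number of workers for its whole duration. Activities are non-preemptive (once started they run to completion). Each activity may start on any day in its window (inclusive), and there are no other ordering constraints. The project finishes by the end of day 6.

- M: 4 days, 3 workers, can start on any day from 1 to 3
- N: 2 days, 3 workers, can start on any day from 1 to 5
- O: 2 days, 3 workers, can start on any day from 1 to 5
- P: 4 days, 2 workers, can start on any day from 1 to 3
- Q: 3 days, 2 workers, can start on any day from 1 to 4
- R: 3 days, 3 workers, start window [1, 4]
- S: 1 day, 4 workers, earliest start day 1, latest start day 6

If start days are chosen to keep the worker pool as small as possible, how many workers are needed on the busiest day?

Early-start (M@1, N@1, O@1, P@1, Q@1, R@1, S@1) gives peak 20: d1:20  d2:16  d3:10  d4:5  d5:0  d6:0.
Shift P→3, Q→3, R→3, S→6.
Schedule M@1, N@1, O@1, P@3, Q@3, R@3, S@6: d1:9  d2:9  d3:10  d4:10  d5:7  d6:6 — peak 10.

10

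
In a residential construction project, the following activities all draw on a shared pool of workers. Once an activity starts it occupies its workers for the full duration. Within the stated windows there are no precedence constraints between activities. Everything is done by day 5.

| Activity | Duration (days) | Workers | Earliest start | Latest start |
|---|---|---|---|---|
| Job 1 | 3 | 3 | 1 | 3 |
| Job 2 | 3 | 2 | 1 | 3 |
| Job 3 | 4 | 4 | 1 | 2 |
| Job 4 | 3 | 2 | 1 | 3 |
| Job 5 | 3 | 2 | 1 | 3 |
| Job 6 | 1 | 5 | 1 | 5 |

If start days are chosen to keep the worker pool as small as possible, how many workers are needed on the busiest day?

Early-start (Job 1@1, Job 2@1, Job 3@1, Job 4@1, Job 5@1, Job 6@1) gives peak 18: d1:18  d2:13  d3:13  d4:4  d5:0.
Shift Job 6→4.
Schedule Job 1@1, Job 2@1, Job 3@1, Job 4@1, Job 5@1, Job 6@4: d1:13  d2:13  d3:13  d4:9  d5:0 — peak 13.

13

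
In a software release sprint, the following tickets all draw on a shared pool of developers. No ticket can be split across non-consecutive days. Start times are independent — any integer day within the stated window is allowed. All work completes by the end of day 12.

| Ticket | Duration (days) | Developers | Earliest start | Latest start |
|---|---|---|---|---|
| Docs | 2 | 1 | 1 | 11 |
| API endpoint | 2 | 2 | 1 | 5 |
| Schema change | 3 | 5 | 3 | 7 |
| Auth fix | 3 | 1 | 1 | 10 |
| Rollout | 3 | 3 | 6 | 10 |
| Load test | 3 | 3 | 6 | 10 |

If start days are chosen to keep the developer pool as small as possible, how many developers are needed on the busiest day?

5

Early-start (Docs@1, API endpoint@1, Schema change@3, Auth fix@1, Rollout@6, Load test@6) gives peak 6: d1:4  d2:4  d3:6  d4:5  d5:5  d6:6  d7:6  d8:6  d9:0  d10:0  d11:0  d12:0.
Shift Auth fix→6, Load test→9.
Schedule Docs@1, API endpoint@1, Schema change@3, Auth fix@6, Rollout@6, Load test@9: d1:3  d2:3  d3:5  d4:5  d5:5  d6:4  d7:4  d8:4  d9:3  d10:3  d11:3  d12:0 — peak 5.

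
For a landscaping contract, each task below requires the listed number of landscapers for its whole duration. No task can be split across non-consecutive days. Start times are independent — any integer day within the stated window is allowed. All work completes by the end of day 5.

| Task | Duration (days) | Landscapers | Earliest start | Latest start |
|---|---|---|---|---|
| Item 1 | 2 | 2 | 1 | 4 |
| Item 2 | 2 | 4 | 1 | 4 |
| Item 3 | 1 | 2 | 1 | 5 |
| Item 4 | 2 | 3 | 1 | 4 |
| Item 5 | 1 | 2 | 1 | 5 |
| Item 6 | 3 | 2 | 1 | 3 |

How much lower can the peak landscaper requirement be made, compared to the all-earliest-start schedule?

9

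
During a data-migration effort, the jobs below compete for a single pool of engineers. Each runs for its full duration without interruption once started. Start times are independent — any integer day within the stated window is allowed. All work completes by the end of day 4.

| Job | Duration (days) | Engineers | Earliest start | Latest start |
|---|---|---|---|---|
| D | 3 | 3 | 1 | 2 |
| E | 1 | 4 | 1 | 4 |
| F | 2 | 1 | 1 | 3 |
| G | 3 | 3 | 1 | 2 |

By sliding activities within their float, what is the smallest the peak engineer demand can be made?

Early-start (D@1, E@1, F@1, G@1) gives peak 11: d1:11  d2:7  d3:6  d4:0.
Shift F→2, G→2.
Schedule D@1, E@1, F@2, G@2: d1:7  d2:7  d3:7  d4:3 — peak 7.

7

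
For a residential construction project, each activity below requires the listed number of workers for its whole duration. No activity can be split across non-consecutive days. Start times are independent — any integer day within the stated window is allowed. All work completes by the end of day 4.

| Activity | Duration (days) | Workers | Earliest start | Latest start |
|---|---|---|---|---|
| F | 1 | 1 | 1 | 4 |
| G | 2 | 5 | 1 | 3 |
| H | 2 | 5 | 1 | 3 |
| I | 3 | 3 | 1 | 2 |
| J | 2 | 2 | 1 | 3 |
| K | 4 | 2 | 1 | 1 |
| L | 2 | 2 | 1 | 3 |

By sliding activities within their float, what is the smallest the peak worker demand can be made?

Early-start (F@1, G@1, H@1, I@1, J@1, K@1, L@1) gives peak 20: d1:20  d2:19  d3:5  d4:2.
Shift H→3, I→2, L→3.
Schedule F@1, G@1, H@3, I@2, J@1, K@1, L@3: d1:10  d2:12  d3:12  d4:12 — peak 12.
Total worker-days = 46 over 4 days ⇒ peak ≥ ⌈46/4⌉ = 12, so 12 is optimal.

12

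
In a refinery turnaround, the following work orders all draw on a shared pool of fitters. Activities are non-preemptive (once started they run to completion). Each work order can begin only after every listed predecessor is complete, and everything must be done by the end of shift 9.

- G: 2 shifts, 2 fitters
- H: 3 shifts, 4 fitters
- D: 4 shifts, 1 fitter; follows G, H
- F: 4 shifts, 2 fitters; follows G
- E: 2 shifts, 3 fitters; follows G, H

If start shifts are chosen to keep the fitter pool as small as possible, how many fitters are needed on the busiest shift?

Schedule G@1, H@1, D@4, F@3, E@4: s1:6  s2:6  s3:6  s4:6  s5:6  s6:3  s7:1  s8:0  s9:0 — peak 6.

6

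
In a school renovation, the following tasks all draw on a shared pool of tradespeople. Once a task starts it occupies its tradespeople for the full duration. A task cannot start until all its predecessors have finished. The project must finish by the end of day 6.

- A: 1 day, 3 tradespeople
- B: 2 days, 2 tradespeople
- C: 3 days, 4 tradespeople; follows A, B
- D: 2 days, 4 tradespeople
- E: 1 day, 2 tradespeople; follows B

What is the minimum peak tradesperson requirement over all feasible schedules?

6

Early-start (A@1, B@1, C@3, D@1, E@3) gives peak 9: d1:9  d2:6  d3:6  d4:4  d5:4  d6:0.
Shift C→4, D→2.
Schedule A@1, B@1, C@4, D@2, E@3: d1:5  d2:6  d3:6  d4:4  d5:4  d6:4 — peak 6.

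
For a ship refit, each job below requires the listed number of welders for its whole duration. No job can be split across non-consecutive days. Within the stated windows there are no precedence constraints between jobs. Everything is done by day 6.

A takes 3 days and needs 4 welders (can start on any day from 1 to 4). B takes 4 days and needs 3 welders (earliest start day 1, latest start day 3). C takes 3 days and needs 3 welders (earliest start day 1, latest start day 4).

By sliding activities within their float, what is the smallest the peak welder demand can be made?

7

Early-start (A@1, B@1, C@1) gives peak 10: d1:10  d2:10  d3:10  d4:3  d5:0  d6:0.
Shift C→4.
Schedule A@1, B@1, C@4: d1:7  d2:7  d3:7  d4:6  d5:3  d6:3 — peak 7.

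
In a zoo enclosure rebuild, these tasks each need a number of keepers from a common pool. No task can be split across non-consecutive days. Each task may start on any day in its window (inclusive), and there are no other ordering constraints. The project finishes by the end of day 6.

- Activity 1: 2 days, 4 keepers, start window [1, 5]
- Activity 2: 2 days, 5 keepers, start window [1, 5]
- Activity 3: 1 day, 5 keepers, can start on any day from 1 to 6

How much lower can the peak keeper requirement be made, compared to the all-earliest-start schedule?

9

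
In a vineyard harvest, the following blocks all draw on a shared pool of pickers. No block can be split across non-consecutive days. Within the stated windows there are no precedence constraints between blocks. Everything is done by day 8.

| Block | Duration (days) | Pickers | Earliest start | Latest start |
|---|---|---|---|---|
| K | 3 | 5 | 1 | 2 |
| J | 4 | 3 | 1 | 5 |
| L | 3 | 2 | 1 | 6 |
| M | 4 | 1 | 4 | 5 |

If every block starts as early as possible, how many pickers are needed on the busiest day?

10

Early-start schedule: K@1, J@1, L@1, M@4.
Load per day: day 1: 10, day 2: 10, day 3: 10, day 4: 4, day 5: 1, day 6: 1, day 7: 1, day 8: 0.
Peak is 10.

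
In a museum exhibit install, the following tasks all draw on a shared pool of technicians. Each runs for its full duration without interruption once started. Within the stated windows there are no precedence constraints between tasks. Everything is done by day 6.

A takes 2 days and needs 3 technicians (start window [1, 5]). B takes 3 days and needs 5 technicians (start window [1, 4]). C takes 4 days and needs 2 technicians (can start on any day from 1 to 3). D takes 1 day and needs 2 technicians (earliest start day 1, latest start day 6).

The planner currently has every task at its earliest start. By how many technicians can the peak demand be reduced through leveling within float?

Early-start peak: d1:12  d2:10  d3:7  d4:2  d5:0  d6:0 ⇒ 12.
Leveled (A@1, B@3, C@1, D@1): d1:7  d2:5  d3:7  d4:7  d5:5  d6:0 ⇒ 7.
Reduction 12 − 7 = 5.

5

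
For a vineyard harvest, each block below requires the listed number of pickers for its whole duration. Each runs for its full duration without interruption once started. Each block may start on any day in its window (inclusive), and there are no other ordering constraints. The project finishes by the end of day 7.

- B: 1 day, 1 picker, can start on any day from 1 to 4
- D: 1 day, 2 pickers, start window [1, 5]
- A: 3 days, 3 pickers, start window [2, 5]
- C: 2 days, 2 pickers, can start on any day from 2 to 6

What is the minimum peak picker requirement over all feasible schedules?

Early-start (B@1, D@1, A@2, C@2) gives peak 5: d1:3  d2:5  d3:5  d4:3  d5:0  d6:0  d7:0.
Shift C→5.
Schedule B@1, D@1, A@2, C@5: d1:3  d2:3  d3:3  d4:3  d5:2  d6:2  d7:0 — peak 3.
Total picker-days = 16 over 7 days ⇒ peak ≥ ⌈16/7⌉ = 3, so 3 is optimal.

3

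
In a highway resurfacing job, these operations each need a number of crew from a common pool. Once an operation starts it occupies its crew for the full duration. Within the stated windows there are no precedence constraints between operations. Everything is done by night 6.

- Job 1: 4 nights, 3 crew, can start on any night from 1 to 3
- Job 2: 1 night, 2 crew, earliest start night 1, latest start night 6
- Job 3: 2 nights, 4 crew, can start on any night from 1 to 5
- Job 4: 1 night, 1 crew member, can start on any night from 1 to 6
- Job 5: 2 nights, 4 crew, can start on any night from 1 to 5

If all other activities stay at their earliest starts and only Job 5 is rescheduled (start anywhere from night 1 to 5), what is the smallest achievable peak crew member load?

Job 5@1: n1:14  n2:11  n3:3  n4:3  n5:0  n6:0 → peak 14
Job 5@2: n1:10  n2:11  n3:7  n4:3  n5:0  n6:0 → peak 11
Job 5@3: n1:10  n2:7  n3:7  n4:7  n5:0  n6:0 → peak 10
Job 5@4: n1:10  n2:7  n3:3  n4:7  n5:4  n6:0 → peak 10
Job 5@5: n1:10  n2:7  n3:3  n4:3  n5:4  n6:4 → peak 10
Best is Job 5@3, peak 10.

10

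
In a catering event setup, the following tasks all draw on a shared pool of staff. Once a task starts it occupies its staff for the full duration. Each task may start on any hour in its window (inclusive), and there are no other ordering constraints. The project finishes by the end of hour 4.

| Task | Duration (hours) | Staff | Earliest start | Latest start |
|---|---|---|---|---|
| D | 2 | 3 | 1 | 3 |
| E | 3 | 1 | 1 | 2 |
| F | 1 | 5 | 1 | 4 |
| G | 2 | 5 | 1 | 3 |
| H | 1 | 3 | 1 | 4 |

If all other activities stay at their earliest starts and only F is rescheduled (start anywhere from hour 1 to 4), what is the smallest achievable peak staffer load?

12

F@1: h1:17  h2:9  h3:1  h4:0 → peak 17
F@2: h1:12  h2:14  h3:1  h4:0 → peak 14
F@3: h1:12  h2:9  h3:6  h4:0 → peak 12
F@4: h1:12  h2:9  h3:1  h4:5 → peak 12
Best is F@3, peak 12.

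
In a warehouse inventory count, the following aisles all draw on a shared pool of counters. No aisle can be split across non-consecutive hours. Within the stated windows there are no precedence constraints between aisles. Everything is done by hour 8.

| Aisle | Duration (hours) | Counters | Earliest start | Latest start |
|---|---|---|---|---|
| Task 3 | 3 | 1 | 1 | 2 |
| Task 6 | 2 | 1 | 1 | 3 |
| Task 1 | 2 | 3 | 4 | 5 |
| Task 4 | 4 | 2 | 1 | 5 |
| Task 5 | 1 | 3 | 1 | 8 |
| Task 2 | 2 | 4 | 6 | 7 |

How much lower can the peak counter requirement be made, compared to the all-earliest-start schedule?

Early-start peak: h1:7  h2:4  h3:3  h4:5  h5:3  h6:4  h7:4  h8:0 ⇒ 7.
Leveled (Task 3@1, Task 6@1, Task 1@4, Task 4@1, Task 5@6, Task 2@7): h1:4  h2:4  h3:3  h4:5  h5:3  h6:3  h7:4  h8:4 ⇒ 5.
Reduction 7 − 5 = 2.

2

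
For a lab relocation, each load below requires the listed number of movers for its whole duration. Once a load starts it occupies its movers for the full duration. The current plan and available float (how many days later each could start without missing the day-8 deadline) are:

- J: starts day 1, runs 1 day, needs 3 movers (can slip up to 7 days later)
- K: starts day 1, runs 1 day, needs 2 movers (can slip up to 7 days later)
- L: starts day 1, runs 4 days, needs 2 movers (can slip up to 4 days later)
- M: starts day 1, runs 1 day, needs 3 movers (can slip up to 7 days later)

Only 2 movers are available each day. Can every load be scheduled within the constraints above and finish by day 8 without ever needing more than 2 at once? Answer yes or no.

The minimum achievable peak is 3; 2 < 3, so no feasible schedule stays within the cap.

no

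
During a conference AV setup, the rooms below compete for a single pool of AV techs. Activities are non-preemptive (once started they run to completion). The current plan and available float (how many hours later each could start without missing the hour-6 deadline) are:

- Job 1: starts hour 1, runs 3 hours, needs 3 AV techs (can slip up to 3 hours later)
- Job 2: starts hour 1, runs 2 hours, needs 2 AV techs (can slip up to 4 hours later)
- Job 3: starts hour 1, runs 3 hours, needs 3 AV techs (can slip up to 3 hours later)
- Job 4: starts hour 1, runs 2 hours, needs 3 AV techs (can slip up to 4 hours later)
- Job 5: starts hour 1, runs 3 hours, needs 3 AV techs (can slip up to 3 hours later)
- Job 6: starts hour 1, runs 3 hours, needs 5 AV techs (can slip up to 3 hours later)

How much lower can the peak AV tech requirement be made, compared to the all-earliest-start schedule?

Early-start peak: h1:19  h2:19  h3:14  h4:0  h5:0  h6:0 ⇒ 19.
Leveled (Job 1@1, Job 2@1, Job 3@4, Job 4@4, Job 5@4, Job 6@1): h1:10  h2:10  h3:8  h4:9  h5:9  h6:6 ⇒ 10.
Reduction 19 − 10 = 9.

9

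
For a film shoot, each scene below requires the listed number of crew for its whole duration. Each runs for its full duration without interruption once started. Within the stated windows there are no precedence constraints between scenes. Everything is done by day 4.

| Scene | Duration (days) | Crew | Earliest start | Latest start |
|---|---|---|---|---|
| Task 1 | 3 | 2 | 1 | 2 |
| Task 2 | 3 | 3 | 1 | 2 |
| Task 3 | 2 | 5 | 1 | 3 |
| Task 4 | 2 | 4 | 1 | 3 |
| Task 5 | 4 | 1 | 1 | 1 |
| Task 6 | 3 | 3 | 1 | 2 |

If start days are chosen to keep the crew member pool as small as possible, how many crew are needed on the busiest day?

Early-start (Task 1@1, Task 2@1, Task 3@1, Task 4@1, Task 5@1, Task 6@1) gives peak 18: d1:18  d2:18  d3:9  d4:1.
Shift Task 4→3.
Schedule Task 1@1, Task 2@1, Task 3@1, Task 4@3, Task 5@1, Task 6@1: d1:14  d2:14  d3:13  d4:5 — peak 14.

14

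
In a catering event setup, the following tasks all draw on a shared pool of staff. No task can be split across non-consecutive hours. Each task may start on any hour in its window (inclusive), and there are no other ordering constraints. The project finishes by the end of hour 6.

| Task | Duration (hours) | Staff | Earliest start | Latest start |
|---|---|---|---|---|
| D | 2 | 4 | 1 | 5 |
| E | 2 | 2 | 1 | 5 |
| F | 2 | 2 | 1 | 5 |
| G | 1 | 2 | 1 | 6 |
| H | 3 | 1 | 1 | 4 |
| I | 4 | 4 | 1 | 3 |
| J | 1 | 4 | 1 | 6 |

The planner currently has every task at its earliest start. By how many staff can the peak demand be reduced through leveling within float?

11

Early-start peak: h1:19  h2:13  h3:5  h4:4  h5:0  h6:0 ⇒ 19.
Leveled (D@1, E@1, F@1, G@3, H@3, I@3, J@6): h1:8  h2:8  h3:7  h4:5  h5:5  h6:8 ⇒ 8.
Reduction 19 − 8 = 11.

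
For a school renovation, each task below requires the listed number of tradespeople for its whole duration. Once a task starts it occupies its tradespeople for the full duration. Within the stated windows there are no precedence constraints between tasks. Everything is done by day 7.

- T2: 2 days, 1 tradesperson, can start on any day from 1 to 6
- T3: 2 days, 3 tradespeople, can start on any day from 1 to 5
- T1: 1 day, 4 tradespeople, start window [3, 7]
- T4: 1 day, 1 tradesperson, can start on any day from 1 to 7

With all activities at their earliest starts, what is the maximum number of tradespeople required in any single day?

5

Early-start schedule: T2@1, T3@1, T1@3, T4@1.
Load per day: day 1: 5, day 2: 4, day 3: 4, day 4: 0, day 5: 0, day 6: 0, day 7: 0.
Peak is 5.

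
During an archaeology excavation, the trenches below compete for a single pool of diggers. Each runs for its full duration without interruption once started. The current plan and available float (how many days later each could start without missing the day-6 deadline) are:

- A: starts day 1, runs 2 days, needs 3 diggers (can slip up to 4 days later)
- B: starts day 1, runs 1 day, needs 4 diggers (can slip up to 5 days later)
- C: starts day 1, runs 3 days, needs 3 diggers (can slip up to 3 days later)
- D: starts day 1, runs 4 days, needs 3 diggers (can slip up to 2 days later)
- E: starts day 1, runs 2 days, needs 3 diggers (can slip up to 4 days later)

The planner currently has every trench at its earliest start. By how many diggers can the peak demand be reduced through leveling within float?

Early-start peak: d1:16  d2:12  d3:6  d4:3  d5:0  d6:0 ⇒ 16.
Leveled (A@1, B@1, C@2, D@3, E@5): d1:7  d2:6  d3:6  d4:6  d5:6  d6:6 ⇒ 7.
Reduction 16 − 7 = 9.

9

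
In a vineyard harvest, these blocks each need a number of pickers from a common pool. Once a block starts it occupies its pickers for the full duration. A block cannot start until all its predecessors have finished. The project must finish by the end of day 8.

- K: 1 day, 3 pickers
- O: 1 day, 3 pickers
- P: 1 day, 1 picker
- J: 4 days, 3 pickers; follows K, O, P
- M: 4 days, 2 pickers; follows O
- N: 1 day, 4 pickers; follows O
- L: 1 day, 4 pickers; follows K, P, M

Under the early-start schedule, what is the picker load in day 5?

5

At early start, day 5 has: J, M.
Demand: 3 + 2 = 5.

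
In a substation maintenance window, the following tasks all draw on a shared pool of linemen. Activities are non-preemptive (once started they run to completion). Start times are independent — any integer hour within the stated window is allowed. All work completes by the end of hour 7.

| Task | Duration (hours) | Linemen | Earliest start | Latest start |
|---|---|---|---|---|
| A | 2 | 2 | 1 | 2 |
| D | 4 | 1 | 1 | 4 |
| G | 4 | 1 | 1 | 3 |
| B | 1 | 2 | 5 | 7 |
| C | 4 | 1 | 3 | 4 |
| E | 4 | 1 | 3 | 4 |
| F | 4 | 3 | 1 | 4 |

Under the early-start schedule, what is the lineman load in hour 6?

At early start, hour 6 has: C, E.
Demand: 1 + 1 = 2.

2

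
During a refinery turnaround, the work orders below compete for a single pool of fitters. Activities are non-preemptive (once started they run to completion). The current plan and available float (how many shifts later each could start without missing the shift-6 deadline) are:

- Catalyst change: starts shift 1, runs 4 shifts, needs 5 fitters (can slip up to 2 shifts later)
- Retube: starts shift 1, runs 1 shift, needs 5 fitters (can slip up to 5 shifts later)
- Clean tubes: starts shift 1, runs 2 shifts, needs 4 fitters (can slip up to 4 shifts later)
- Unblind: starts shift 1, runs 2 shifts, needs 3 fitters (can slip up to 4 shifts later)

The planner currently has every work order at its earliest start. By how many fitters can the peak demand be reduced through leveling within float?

8

Early-start peak: s1:17  s2:12  s3:5  s4:5  s5:0  s6:0 ⇒ 17.
Leveled (Catalyst change@1, Retube@5, Clean tubes@1, Unblind@3): s1:9  s2:9  s3:8  s4:8  s5:5  s6:0 ⇒ 9.
Reduction 17 − 9 = 8.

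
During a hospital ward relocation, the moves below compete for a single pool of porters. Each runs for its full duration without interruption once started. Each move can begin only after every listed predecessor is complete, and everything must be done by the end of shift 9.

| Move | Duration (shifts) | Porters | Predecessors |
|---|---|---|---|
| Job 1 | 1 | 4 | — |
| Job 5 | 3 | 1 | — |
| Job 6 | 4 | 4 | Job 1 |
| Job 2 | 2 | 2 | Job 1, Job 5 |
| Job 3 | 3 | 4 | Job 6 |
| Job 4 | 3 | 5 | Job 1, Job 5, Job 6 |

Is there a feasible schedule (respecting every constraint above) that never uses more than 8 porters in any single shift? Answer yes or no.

no

The minimum achievable peak is 9; 8 < 9, so no feasible schedule stays within the cap.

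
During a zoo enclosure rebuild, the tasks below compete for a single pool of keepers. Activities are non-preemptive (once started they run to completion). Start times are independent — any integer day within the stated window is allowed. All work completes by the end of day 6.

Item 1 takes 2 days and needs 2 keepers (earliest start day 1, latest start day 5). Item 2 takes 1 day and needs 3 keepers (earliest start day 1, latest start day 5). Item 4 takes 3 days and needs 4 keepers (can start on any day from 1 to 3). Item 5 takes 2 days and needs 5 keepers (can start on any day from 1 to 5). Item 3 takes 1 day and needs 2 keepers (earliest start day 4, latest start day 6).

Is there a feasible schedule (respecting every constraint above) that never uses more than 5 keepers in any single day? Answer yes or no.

no

Total keeper-days = 31; over 6 days the average is 31/6 > 5, so some day must exceed 5.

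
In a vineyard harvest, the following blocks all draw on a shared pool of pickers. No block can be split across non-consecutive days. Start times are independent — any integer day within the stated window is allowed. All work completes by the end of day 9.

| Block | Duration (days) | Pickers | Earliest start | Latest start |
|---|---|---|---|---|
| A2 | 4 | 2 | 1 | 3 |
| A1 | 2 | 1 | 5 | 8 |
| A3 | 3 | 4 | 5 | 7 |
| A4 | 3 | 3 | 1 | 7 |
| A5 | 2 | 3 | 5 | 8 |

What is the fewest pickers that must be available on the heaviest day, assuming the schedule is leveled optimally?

5

Early-start (A2@1, A1@5, A3@5, A4@1, A5@5) gives peak 8: d1:5  d2:5  d3:5  d4:2  d5:8  d6:8  d7:4  d8:0  d9:0.
Shift A5→8.
Schedule A2@1, A1@5, A3@5, A4@1, A5@8: d1:5  d2:5  d3:5  d4:2  d5:5  d6:5  d7:4  d8:3  d9:3 — peak 5.
Total picker-days = 37 over 9 days ⇒ peak ≥ ⌈37/9⌉ = 5, so 5 is optimal.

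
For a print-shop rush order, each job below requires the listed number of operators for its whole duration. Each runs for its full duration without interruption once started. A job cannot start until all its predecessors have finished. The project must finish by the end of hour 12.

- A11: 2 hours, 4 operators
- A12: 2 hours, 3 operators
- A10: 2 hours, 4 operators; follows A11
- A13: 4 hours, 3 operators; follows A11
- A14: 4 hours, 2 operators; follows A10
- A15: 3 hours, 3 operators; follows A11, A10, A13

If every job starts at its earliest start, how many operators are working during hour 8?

At early start, hour 8 has: A14, A15.
Demand: 2 + 3 = 5.

5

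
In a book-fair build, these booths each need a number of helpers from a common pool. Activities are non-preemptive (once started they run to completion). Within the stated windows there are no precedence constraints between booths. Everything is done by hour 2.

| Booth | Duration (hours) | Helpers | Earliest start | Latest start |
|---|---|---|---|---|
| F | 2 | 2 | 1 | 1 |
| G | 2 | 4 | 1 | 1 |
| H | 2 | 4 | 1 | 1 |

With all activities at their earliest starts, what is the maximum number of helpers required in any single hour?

Early-start schedule: F@1, G@1, H@1.
Load per hour: hour 1: 10, hour 2: 10.
Peak is 10.

10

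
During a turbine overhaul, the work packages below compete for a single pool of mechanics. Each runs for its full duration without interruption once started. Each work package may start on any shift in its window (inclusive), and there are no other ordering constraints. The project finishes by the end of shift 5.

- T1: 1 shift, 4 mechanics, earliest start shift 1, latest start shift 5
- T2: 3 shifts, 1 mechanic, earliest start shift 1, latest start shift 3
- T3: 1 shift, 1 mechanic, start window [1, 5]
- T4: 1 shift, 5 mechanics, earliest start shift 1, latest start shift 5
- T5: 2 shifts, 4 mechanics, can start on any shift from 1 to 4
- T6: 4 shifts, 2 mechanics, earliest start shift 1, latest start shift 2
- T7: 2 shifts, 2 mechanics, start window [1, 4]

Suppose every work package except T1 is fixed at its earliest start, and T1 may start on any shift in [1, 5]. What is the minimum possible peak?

T1@1: s1:19  s2:9  s3:3  s4:2  s5:0 → peak 19
T1@2: s1:15  s2:13  s3:3  s4:2  s5:0 → peak 15
T1@3: s1:15  s2:9  s3:7  s4:2  s5:0 → peak 15
T1@4: s1:15  s2:9  s3:3  s4:6  s5:0 → peak 15
T1@5: s1:15  s2:9  s3:3  s4:2  s5:4 → peak 15
Best is T1@2, peak 15.

15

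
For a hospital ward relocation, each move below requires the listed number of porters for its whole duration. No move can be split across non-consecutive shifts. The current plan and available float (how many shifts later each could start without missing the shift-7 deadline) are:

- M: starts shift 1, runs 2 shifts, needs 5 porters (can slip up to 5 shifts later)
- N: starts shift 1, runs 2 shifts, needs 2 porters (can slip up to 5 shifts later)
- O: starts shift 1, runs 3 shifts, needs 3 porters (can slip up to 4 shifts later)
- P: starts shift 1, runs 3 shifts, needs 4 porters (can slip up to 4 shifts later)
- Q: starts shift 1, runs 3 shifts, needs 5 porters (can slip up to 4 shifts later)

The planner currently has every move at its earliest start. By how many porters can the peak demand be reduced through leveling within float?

10

Early-start peak: s1:19  s2:19  s3:12  s4:0  s5:0  s6:0  s7:0 ⇒ 19.
Leveled (M@1, N@3, O@1, P@3, Q@5): s1:8  s2:8  s3:9  s4:6  s5:9  s6:5  s7:5 ⇒ 9.
Reduction 19 − 9 = 10.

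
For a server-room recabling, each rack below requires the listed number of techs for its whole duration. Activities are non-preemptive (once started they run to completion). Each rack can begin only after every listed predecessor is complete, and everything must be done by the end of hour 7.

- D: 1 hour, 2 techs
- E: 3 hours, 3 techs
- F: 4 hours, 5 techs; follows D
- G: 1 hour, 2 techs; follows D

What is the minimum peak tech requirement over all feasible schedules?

Early-start (D@1, E@1, F@2, G@2) gives peak 10: h1:5  h2:10  h3:8  h4:5  h5:5  h6:0  h7:0.
Shift F→4.
Schedule D@1, E@1, F@4, G@2: h1:5  h2:5  h3:3  h4:5  h5:5  h6:5  h7:5 — peak 5.
Total tech-hours = 33 over 7 hours ⇒ peak ≥ ⌈33/7⌉ = 5, so 5 is optimal.

5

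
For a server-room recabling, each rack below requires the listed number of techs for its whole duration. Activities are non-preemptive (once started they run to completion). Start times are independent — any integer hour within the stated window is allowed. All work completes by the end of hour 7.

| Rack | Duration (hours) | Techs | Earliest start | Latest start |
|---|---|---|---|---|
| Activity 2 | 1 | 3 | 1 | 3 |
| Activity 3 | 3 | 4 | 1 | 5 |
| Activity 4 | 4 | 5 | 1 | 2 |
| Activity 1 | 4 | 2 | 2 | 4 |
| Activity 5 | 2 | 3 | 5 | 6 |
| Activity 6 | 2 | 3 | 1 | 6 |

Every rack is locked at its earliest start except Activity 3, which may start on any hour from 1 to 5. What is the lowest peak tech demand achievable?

Activity 3@1: h1:15  h2:14  h3:11  h4:7  h5:5  h6:3  h7:0 → peak 15
Activity 3@2: h1:11  h2:14  h3:11  h4:11  h5:5  h6:3  h7:0 → peak 14
Activity 3@3: h1:11  h2:10  h3:11  h4:11  h5:9  h6:3  h7:0 → peak 11
Activity 3@4: h1:11  h2:10  h3:7  h4:11  h5:9  h6:7  h7:0 → peak 11
Activity 3@5: h1:11  h2:10  h3:7  h4:7  h5:9  h6:7  h7:4 → peak 11
Best is Activity 3@3, peak 11.

11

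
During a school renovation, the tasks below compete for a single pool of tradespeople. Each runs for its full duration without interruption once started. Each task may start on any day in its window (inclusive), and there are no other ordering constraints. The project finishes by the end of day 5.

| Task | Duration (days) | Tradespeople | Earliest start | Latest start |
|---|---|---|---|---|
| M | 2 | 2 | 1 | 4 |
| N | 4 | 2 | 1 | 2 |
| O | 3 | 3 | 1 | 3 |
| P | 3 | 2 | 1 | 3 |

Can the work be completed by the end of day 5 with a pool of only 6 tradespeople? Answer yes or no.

no

The minimum achievable peak is 7; 6 < 7, so no feasible schedule stays within the cap.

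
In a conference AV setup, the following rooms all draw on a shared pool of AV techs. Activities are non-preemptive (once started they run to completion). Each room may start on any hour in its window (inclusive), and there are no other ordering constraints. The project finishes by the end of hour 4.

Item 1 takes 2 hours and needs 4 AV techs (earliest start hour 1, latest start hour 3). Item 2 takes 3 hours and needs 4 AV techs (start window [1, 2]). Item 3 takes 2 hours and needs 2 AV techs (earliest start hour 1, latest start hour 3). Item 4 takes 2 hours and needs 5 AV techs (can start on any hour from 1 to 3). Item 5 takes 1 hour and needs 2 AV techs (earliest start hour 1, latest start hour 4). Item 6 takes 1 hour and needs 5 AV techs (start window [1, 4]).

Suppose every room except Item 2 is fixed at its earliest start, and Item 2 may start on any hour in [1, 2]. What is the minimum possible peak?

18

Item 2@1: h1:22  h2:15  h3:4  h4:0 → peak 22
Item 2@2: h1:18  h2:15  h3:4  h4:4 → peak 18
Best is Item 2@2, peak 18.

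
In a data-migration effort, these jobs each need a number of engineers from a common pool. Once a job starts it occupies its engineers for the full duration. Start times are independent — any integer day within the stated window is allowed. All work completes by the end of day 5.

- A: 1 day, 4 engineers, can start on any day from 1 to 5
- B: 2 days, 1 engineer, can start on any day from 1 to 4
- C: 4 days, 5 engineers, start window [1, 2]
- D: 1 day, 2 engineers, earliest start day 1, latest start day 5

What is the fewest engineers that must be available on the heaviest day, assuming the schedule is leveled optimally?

Early-start (A@1, B@1, C@1, D@1) gives peak 12: d1:12  d2:6  d3:5  d4:5  d5:0.
Shift B→2, C→2.
Schedule A@1, B@2, C@2, D@1: d1:6  d2:6  d3:6  d4:5  d5:5 — peak 6.
Total engineer-days = 28 over 5 days ⇒ peak ≥ ⌈28/5⌉ = 6, so 6 is optimal.

6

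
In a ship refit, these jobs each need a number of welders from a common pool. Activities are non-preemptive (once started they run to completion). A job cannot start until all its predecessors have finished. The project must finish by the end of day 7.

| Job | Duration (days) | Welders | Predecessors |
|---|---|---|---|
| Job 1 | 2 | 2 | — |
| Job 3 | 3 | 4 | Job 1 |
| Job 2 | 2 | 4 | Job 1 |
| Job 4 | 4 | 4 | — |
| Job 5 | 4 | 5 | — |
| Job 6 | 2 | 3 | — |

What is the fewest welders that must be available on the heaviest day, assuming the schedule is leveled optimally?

Early-start (Job 1@1, Job 3@3, Job 2@3, Job 4@1, Job 5@1, Job 6@1) gives peak 17: d1:14  d2:14  d3:17  d4:17  d5:4  d6:0  d7:0.
Shift Job 3→5, Job 2→5, Job 6→5.
Schedule Job 1@1, Job 3@5, Job 2@5, Job 4@1, Job 5@1, Job 6@5: d1:11  d2:11  d3:9  d4:9  d5:11  d6:11  d7:4 — peak 11.

11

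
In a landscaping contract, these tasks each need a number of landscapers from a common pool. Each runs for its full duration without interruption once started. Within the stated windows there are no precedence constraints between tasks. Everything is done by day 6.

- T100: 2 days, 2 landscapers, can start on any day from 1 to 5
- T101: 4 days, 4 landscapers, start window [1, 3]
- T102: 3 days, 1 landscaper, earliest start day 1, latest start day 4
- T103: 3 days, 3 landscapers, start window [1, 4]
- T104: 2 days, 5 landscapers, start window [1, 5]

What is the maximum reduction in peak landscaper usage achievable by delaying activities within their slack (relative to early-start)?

Early-start peak: d1:15  d2:15  d3:8  d4:4  d5:0  d6:0 ⇒ 15.
Leveled (T100@1, T101@1, T102@1, T103@3, T104@5): d1:7  d2:7  d3:8  d4:7  d5:8  d6:5 ⇒ 8.
Reduction 15 − 8 = 7.

7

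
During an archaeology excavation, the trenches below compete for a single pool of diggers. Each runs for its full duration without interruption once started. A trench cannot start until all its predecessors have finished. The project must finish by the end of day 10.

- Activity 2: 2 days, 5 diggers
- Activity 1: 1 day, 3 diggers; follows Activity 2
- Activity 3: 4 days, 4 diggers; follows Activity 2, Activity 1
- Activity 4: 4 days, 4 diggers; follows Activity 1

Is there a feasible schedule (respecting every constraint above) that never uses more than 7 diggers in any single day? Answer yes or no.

The minimum achievable peak is 8; 7 < 8, so no feasible schedule stays within the cap.

no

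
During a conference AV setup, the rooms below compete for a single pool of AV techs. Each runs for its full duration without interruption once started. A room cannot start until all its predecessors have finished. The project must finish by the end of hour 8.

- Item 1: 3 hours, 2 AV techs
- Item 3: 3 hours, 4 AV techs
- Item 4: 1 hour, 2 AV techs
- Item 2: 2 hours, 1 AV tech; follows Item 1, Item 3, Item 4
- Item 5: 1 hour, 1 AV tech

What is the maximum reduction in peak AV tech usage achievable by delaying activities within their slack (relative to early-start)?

5

Early-start peak: h1:9  h2:6  h3:6  h4:1  h5:1  h6:0  h7:0  h8:0 ⇒ 9.
Leveled (Item 1@1, Item 3@4, Item 4@1, Item 2@7, Item 5@2): h1:4  h2:3  h3:2  h4:4  h5:4  h6:4  h7:1  h8:1 ⇒ 4.
Reduction 9 − 4 = 5.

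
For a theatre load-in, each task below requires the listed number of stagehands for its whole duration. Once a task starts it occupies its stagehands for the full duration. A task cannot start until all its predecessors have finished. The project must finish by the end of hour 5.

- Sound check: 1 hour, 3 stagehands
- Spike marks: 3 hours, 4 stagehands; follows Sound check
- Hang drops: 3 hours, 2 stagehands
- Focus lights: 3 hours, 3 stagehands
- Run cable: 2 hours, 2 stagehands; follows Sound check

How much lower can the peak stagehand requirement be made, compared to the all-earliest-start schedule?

Early-start peak: h1:8  h2:11  h3:11  h4:4  h5:0 ⇒ 11.
Leveled (Sound check@1, Spike marks@2, Hang drops@1, Focus lights@1, Run cable@4): h1:8  h2:9  h3:9  h4:6  h5:2 ⇒ 9.
Reduction 11 − 9 = 2.

2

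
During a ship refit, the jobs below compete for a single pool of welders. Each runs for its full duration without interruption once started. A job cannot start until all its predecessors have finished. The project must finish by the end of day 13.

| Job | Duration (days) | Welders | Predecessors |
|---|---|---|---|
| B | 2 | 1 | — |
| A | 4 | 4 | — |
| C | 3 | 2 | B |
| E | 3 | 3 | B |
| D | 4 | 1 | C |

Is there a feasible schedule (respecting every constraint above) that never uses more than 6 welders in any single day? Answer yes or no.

yes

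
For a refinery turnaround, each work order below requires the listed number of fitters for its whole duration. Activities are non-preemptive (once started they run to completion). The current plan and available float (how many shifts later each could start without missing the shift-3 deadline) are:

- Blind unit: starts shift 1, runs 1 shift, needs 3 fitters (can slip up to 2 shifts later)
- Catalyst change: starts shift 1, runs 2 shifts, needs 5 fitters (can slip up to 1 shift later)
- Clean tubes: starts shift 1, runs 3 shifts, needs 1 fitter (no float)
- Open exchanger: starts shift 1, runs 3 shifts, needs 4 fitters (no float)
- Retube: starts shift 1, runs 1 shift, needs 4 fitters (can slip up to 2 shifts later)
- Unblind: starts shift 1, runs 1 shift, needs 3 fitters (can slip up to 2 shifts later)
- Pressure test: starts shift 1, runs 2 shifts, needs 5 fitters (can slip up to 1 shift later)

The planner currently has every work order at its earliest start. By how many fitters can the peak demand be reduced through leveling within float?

10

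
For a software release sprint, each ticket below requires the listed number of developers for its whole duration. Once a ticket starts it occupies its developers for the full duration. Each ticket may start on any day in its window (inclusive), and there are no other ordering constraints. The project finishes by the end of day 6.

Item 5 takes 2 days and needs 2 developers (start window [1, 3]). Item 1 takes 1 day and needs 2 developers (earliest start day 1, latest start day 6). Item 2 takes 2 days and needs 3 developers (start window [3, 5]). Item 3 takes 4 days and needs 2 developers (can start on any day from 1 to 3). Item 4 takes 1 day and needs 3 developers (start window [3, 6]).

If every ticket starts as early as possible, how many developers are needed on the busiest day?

8

Early-start schedule: Item 5@1, Item 1@1, Item 2@3, Item 3@1, Item 4@3.
Load per day: day 1: 6, day 2: 4, day 3: 8, day 4: 5, day 5: 0, day 6: 0.
Peak is 8.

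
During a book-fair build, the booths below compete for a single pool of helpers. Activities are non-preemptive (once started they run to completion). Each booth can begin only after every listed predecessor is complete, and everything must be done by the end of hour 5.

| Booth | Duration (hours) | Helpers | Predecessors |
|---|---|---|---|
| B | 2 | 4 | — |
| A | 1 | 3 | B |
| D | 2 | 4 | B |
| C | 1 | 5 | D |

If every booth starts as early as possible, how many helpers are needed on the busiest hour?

7

Early-start schedule: B@1, A@3, D@3, C@5.
Load per hour: hour 1: 4, hour 2: 4, hour 3: 7, hour 4: 4, hour 5: 5.
Peak is 7.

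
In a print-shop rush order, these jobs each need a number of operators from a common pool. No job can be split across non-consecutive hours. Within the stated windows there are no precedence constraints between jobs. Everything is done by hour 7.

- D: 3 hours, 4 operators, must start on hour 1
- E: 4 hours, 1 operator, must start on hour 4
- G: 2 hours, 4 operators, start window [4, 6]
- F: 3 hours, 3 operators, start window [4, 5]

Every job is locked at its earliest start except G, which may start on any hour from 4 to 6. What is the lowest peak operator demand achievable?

G@4: h1:4  h2:4  h3:4  h4:8  h5:8  h6:4  h7:1 → peak 8
G@5: h1:4  h2:4  h3:4  h4:4  h5:8  h6:8  h7:1 → peak 8
G@6: h1:4  h2:4  h3:4  h4:4  h5:4  h6:8  h7:5 → peak 8
Best is G@4, peak 8.

8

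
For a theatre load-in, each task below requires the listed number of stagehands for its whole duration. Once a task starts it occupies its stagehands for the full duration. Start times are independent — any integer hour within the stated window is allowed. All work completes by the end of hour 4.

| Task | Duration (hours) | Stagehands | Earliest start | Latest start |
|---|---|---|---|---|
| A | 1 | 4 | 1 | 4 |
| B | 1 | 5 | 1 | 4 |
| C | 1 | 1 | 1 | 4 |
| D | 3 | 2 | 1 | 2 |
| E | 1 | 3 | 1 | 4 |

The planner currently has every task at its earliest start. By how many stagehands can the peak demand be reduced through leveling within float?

9

Early-start peak: h1:15  h2:2  h3:2  h4:0 ⇒ 15.
Leveled (A@1, B@4, C@2, D@1, E@2): h1:6  h2:6  h3:2  h4:5 ⇒ 6.
Reduction 15 − 6 = 9.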